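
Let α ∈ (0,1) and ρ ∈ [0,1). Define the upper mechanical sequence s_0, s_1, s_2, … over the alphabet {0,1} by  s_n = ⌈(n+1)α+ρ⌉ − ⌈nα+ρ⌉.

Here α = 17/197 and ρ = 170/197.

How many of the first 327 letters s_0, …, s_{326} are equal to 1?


29

#1s = Σ_{n=0}^{326} s_n = Σ_{n=0}^{326} (⌈(n+1)α+ρ⌉ − ⌈nα+ρ⌉)
the sum telescopes: every ⌈nα+ρ⌉ with 0 < n < 327 appears once with + and once with −, leaving ⌈327α+ρ⌉ − ⌈0·α+ρ⌉
327α + ρ = (327·17 + 170) / 197 = 5729/197
ρ = 170/197
⌈5729/197⌉ = 30,  ⌈170/197⌉ = 1
#1s = 30 − 1 = 29


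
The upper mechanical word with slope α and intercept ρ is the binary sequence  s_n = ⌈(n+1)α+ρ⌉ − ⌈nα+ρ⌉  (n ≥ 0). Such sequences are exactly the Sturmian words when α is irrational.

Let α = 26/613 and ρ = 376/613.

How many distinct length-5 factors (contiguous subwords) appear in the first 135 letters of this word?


6

t_n = ⌈(n·26+376)/613⌉ for n = 0 … 135:
  n=0…9: ⌈376/613⌉=1 ⌈402/613⌉=1 ⌈428/613⌉=1 ⌈454/613⌉=1 ⌈480/613⌉=1 ⌈506/613⌉=1 ⌈532/613⌉=1 ⌈558/613⌉=1 ⌈584/613⌉=1 ⌈610/613⌉=1
  n=10…19: ⌈636/613⌉=2 ⌈662/613⌉=2 ⌈688/613⌉=2 ⌈714/613⌉=2 ⌈740/613⌉=2 ⌈766/613⌉=2 ⌈792/613⌉=2 ⌈818/613⌉=2 ⌈844/613⌉=2 ⌈870/613⌉=2
  n=20…29: ⌈896/613⌉=2 ⌈922/613⌉=2 ⌈948/613⌉=2 ⌈974/613⌉=2 ⌈1000/613⌉=2 ⌈1026/613⌉=2 ⌈1052/613⌉=2 ⌈1078/613⌉=2 ⌈1104/613⌉=2 ⌈1130/613⌉=2
  n=30…39: ⌈1156/613⌉=2 ⌈1182/613⌉=2 ⌈1208/613⌉=2 ⌈1234/613⌉=3 ⌈1260/613⌉=3 ⌈1286/613⌉=3 ⌈1312/613⌉=3 ⌈1338/613⌉=3 ⌈1364/613⌉=3 ⌈1390/613⌉=3
  n=40…49: ⌈1416/613⌉=3 ⌈1442/613⌉=3 ⌈1468/613⌉=3 ⌈1494/613⌉=3 ⌈1520/613⌉=3 ⌈1546/613⌉=3 ⌈1572/613⌉=3 ⌈1598/613⌉=3 ⌈1624/613⌉=3 ⌈1650/613⌉=3
  n=50…59: ⌈1676/613⌉=3 ⌈1702/613⌉=3 ⌈1728/613⌉=3 ⌈1754/613⌉=3 ⌈1780/613⌉=3 ⌈1806/613⌉=3 ⌈1832/613⌉=3 ⌈1858/613⌉=4 ⌈1884/613⌉=4 ⌈1910/613⌉=4
  n=60…69: ⌈1936/613⌉=4 ⌈1962/613⌉=4 ⌈1988/613⌉=4 ⌈2014/613⌉=4 ⌈2040/613⌉=4 ⌈2066/613⌉=4 ⌈2092/613⌉=4 ⌈2118/613⌉=4 ⌈2144/613⌉=4 ⌈2170/613⌉=4
  n=70…79: ⌈2196/613⌉=4 ⌈2222/613⌉=4 ⌈2248/613⌉=4 ⌈2274/613⌉=4 ⌈2300/613⌉=4 ⌈2326/613⌉=4 ⌈2352/613⌉=4 ⌈2378/613⌉=4 ⌈2404/613⌉=4 ⌈2430/613⌉=4
  n=80…89: ⌈2456/613⌉=5 ⌈2482/613⌉=5 ⌈2508/613⌉=5 ⌈2534/613⌉=5 ⌈2560/613⌉=5 ⌈2586/613⌉=5 ⌈2612/613⌉=5 ⌈2638/613⌉=5 ⌈2664/613⌉=5 ⌈2690/613⌉=5
  n=90…99: ⌈2716/613⌉=5 ⌈2742/613⌉=5 ⌈2768/613⌉=5 ⌈2794/613⌉=5 ⌈2820/613⌉=5 ⌈2846/613⌉=5 ⌈2872/613⌉=5 ⌈2898/613⌉=5 ⌈2924/613⌉=5 ⌈2950/613⌉=5
  n=100…109: ⌈2976/613⌉=5 ⌈3002/613⌉=5 ⌈3028/613⌉=5 ⌈3054/613⌉=5 ⌈3080/613⌉=6 ⌈3106/613⌉=6 ⌈3132/613⌉=6 ⌈3158/613⌉=6 ⌈3184/613⌉=6 ⌈3210/613⌉=6
  n=110…119: ⌈3236/613⌉=6 ⌈3262/613⌉=6 ⌈3288/613⌉=6 ⌈3314/613⌉=6 ⌈3340/613⌉=6 ⌈3366/613⌉=6 ⌈3392/613⌉=6 ⌈3418/613⌉=6 ⌈3444/613⌉=6 ⌈3470/613⌉=6
  n=120…129: ⌈3496/613⌉=6 ⌈3522/613⌉=6 ⌈3548/613⌉=6 ⌈3574/613⌉=6 ⌈3600/613⌉=6 ⌈3626/613⌉=6 ⌈3652/613⌉=6 ⌈3678/613⌉=6 ⌈3704/613⌉=7 ⌈3730/613⌉=7
  n=130…135: ⌈3756/613⌉=7 ⌈3782/613⌉=7 ⌈3808/613⌉=7 ⌈3834/613⌉=7 ⌈3860/613⌉=7 ⌈3886/613⌉=7
s_n = t_(n+1) − t_n for n = 0 … 134 gives
prefix = 000000000100000000000000000000001000000000000000000000001000000000000000000000010000000000000000000000010000000000000000000000010000000
slide a length-5 window over [0..4] … [130..134] (131 windows); first occurrence of each distinct factor:
  [  0..  4] 00000
  [  5..  9] 00001
  [  6.. 10] 00010
  [  7.. 11] 00100
  [  8.. 12] 01000
  [  9.. 13] 10000
  (the other 125 windows repeat one of these)
distinct factors: {00000, 00001, 00010, 00100, 01000, 10000}
count = 6  (Sturmian bound for length 5 is 6)


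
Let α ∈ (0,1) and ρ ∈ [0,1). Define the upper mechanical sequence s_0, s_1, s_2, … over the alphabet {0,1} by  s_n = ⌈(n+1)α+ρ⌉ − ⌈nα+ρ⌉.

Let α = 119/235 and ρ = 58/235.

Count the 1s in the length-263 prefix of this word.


133

#1s = Σ_{n=0}^{262} s_n = Σ_{n=0}^{262} (⌈(n+1)α+ρ⌉ − ⌈nα+ρ⌉)
the sum telescopes: every ⌈nα+ρ⌉ with 0 < n < 263 appears once with + and once with −, leaving ⌈263α+ρ⌉ − ⌈0·α+ρ⌉
263α + ρ = (263·119 + 58) / 235 = 31355/235
ρ = 58/235
⌈31355/235⌉ = 134,  ⌈58/235⌉ = 1
#1s = 134 − 1 = 133


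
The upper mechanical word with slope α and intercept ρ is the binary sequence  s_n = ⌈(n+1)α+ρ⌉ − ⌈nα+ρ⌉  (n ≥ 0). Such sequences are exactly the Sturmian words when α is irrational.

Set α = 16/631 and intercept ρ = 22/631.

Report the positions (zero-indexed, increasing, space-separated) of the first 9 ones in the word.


38 77 116 156 195 235 274 314 353

n=0: ⌈38/631⌉−⌈22/631⌉ = 1−1 = 0
n=1: ⌈54/631⌉−⌈38/631⌉ = 1−1 = 0
  …
n=38: ⌈646/631⌉−⌈630/631⌉ = 2−1 = 1  ← one
n=39: ⌈662/631⌉−⌈646/631⌉ = 2−2 = 0
n=40: ⌈678/631⌉−⌈662/631⌉ = 2−2 = 0
  …
n=77: ⌈1270/631⌉−⌈1254/631⌉ = 3−2 = 1  ← one
n=78: ⌈1286/631⌉−⌈1270/631⌉ = 3−3 = 0
n=79: ⌈1302/631⌉−⌈1286/631⌉ = 3−3 = 0
  …
n=116: ⌈1894/631⌉−⌈1878/631⌉ = 4−3 = 1  ← one
n=117: ⌈1910/631⌉−⌈1894/631⌉ = 4−4 = 0
n=118: ⌈1926/631⌉−⌈1910/631⌉ = 4−4 = 0
  …
n=156: ⌈2534/631⌉−⌈2518/631⌉ = 5−4 = 1  ← one
n=157: ⌈2550/631⌉−⌈2534/631⌉ = 5−5 = 0
n=158: ⌈2566/631⌉−⌈2550/631⌉ = 5−5 = 0
  …
n=195: ⌈3158/631⌉−⌈3142/631⌉ = 6−5 = 1  ← one
n=196: ⌈3174/631⌉−⌈3158/631⌉ = 6−6 = 0
n=197: ⌈3190/631⌉−⌈3174/631⌉ = 6−6 = 0
  …
n=235: ⌈3798/631⌉−⌈3782/631⌉ = 7−6 = 1  ← one
n=236: ⌈3814/631⌉−⌈3798/631⌉ = 7−7 = 0
n=237: ⌈3830/631⌉−⌈3814/631⌉ = 7−7 = 0
  …
n=274: ⌈4422/631⌉−⌈4406/631⌉ = 8−7 = 1  ← one
n=275: ⌈4438/631⌉−⌈4422/631⌉ = 8−8 = 0
n=276: ⌈4454/631⌉−⌈4438/631⌉ = 8−8 = 0
  …
n=314: ⌈5062/631⌉−⌈5046/631⌉ = 9−8 = 1  ← one
n=315: ⌈5078/631⌉−⌈5062/631⌉ = 9−9 = 0
n=316: ⌈5094/631⌉−⌈5078/631⌉ = 9−9 = 0
  …
n=353: ⌈5686/631⌉−⌈5670/631⌉ = 10−9 = 1  ← one
positions of the first 9 ones: 38 77 116 156 195 235 274 314 353


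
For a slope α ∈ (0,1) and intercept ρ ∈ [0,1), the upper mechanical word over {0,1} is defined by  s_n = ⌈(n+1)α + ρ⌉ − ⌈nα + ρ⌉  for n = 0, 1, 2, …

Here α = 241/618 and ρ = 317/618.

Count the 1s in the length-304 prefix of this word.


#1s = Σ_{n=0}^{303} s_n = Σ_{n=0}^{303} (⌈(n+1)α+ρ⌉ − ⌈nα+ρ⌉)
the sum telescopes: every ⌈nα+ρ⌉ with 0 < n < 304 appears once with + and once with −, leaving ⌈304α+ρ⌉ − ⌈0·α+ρ⌉
304α + ρ = (304·241 + 317) / 618 = 73581/618
ρ = 317/618
⌈73581/618⌉ = 120,  ⌈317/618⌉ = 1
#1s = 120 − 1 = 119

119


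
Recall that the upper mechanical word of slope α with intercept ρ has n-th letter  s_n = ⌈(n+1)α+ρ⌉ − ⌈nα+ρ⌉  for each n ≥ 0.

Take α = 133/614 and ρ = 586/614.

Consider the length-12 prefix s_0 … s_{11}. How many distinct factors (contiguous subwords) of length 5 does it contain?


6

t_n = ⌈(n·133+586)/614⌉ for n = 0 … 12:
  n=0…9: ⌈586/614⌉=1 ⌈719/614⌉=2 ⌈852/614⌉=2 ⌈985/614⌉=2 ⌈1118/614⌉=2 ⌈1251/614⌉=3 ⌈1384/614⌉=3 ⌈1517/614⌉=3 ⌈1650/614⌉=3 ⌈1783/614⌉=3
  n=10…12: ⌈1916/614⌉=4 ⌈2049/614⌉=4 ⌈2182/614⌉=4
s_n = t_(n+1) − t_n for n = 0 … 11 gives
prefix = 100010000100
slide a length-5 window over [0..4] … [7..11] (8 windows); first occurrence of each distinct factor:
  [  0..  4] 10001
  [  1..  5] 00010
  [  2..  6] 00100
  [  3..  7] 01000
  [  4..  8] 10000
  [  5..  9] 00001
  (the other 2 windows repeat one of these)
distinct factors: {00001, 00010, 00100, 01000, 10000, 10001}
count = 6  (Sturmian bound for length 5 is 6)


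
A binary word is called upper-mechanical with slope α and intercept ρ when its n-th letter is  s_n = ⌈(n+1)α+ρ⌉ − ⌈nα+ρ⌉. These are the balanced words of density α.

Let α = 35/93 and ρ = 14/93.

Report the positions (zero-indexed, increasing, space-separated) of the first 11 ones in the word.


n=0: ⌈49/93⌉−⌈14/93⌉ = 1−1 = 0
n=1: ⌈84/93⌉−⌈49/93⌉ = 1−1 = 0
n=2: ⌈119/93⌉−⌈84/93⌉ = 2−1 = 1  ← one
n=3: ⌈154/93⌉−⌈119/93⌉ = 2−2 = 0
n=4: ⌈189/93⌉−⌈154/93⌉ = 3−2 = 1  ← one
n=5: ⌈224/93⌉−⌈189/93⌉ = 3−3 = 0
n=6: ⌈259/93⌉−⌈224/93⌉ = 3−3 = 0
n=7: ⌈294/93⌉−⌈259/93⌉ = 4−3 = 1  ← one
n=8: ⌈329/93⌉−⌈294/93⌉ = 4−4 = 0
n=9: ⌈364/93⌉−⌈329/93⌉ = 4−4 = 0
n=10: ⌈399/93⌉−⌈364/93⌉ = 5−4 = 1  ← one
n=11: ⌈434/93⌉−⌈399/93⌉ = 5−5 = 0
n=12: ⌈469/93⌉−⌈434/93⌉ = 6−5 = 1  ← one
n=13: ⌈504/93⌉−⌈469/93⌉ = 6−6 = 0
n=14: ⌈539/93⌉−⌈504/93⌉ = 6−6 = 0
n=15: ⌈574/93⌉−⌈539/93⌉ = 7−6 = 1  ← one
n=16: ⌈609/93⌉−⌈574/93⌉ = 7−7 = 0
n=17: ⌈644/93⌉−⌈609/93⌉ = 7−7 = 0
n=18: ⌈679/93⌉−⌈644/93⌉ = 8−7 = 1  ← one
n=19: ⌈714/93⌉−⌈679/93⌉ = 8−8 = 0
n=20: ⌈749/93⌉−⌈714/93⌉ = 9−8 = 1  ← one
n=21: ⌈784/93⌉−⌈749/93⌉ = 9−9 = 0
n=22: ⌈819/93⌉−⌈784/93⌉ = 9−9 = 0
n=23: ⌈854/93⌉−⌈819/93⌉ = 10−9 = 1  ← one
n=24: ⌈889/93⌉−⌈854/93⌉ = 10−10 = 0
n=25: ⌈924/93⌉−⌈889/93⌉ = 10−10 = 0
n=26: ⌈959/93⌉−⌈924/93⌉ = 11−10 = 1  ← one
n=27: ⌈994/93⌉−⌈959/93⌉ = 11−11 = 0
n=28: ⌈1029/93⌉−⌈994/93⌉ = 12−11 = 1  ← one
positions of the first 11 ones: 2 4 7 10 12 15 18 20 23 26 28

2 4 7 10 12 15 18 20 23 26 28


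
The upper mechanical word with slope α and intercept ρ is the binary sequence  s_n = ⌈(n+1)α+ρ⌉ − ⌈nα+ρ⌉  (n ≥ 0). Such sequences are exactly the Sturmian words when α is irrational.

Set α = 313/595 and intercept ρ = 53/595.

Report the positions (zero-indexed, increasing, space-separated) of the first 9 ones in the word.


1 3 5 7 9 11 13 15 16

n=0: ⌈366/595⌉−⌈53/595⌉ = 1−1 = 0
n=1: ⌈679/595⌉−⌈366/595⌉ = 2−1 = 1  ← one
n=2: ⌈992/595⌉−⌈679/595⌉ = 2−2 = 0
n=3: ⌈1305/595⌉−⌈992/595⌉ = 3−2 = 1  ← one
n=4: ⌈1618/595⌉−⌈1305/595⌉ = 3−3 = 0
n=5: ⌈1931/595⌉−⌈1618/595⌉ = 4−3 = 1  ← one
n=6: ⌈2244/595⌉−⌈1931/595⌉ = 4−4 = 0
n=7: ⌈2557/595⌉−⌈2244/595⌉ = 5−4 = 1  ← one
n=8: ⌈2870/595⌉−⌈2557/595⌉ = 5−5 = 0
n=9: ⌈3183/595⌉−⌈2870/595⌉ = 6−5 = 1  ← one
n=10: ⌈3496/595⌉−⌈3183/595⌉ = 6−6 = 0
n=11: ⌈3809/595⌉−⌈3496/595⌉ = 7−6 = 1  ← one
n=12: ⌈4122/595⌉−⌈3809/595⌉ = 7−7 = 0
n=13: ⌈4435/595⌉−⌈4122/595⌉ = 8−7 = 1  ← one
n=14: ⌈4748/595⌉−⌈4435/595⌉ = 8−8 = 0
n=15: ⌈5061/595⌉−⌈4748/595⌉ = 9−8 = 1  ← one
n=16: ⌈5374/595⌉−⌈5061/595⌉ = 10−9 = 1  ← one
positions of the first 9 ones: 1 3 5 7 9 11 13 15 16


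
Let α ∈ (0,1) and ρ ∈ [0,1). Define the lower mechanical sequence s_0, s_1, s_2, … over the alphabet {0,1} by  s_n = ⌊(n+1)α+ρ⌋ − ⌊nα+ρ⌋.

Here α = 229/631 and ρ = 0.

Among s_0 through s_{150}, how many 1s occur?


#1s = Σ_{n=0}^{150} s_n = Σ_{n=0}^{150} (⌊(n+1)α+ρ⌋ − ⌊nα+ρ⌋)
the sum telescopes: every ⌊nα+ρ⌋ with 0 < n < 151 appears once with + and once with −, leaving ⌊151α+ρ⌋ − ⌊0·α+ρ⌋
151α + ρ = (151·229) / 631 = 34579/631
ρ = 0/631
⌊34579/631⌋ = 54,  ⌊0/631⌋ = 0
#1s = 54 − 0 = 54

54


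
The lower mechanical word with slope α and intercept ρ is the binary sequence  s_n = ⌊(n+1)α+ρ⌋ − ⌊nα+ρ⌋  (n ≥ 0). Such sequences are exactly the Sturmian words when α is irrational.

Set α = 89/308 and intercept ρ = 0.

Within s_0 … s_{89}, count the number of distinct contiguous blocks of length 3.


t_n = ⌊(n·89)/308⌋ for n = 0 … 90:
  n=0…9: ⌊0/308⌋=0 ⌊89/308⌋=0 ⌊178/308⌋=0 ⌊267/308⌋=0 ⌊356/308⌋=1 ⌊445/308⌋=1 ⌊534/308⌋=1 ⌊623/308⌋=2 ⌊712/308⌋=2 ⌊801/308⌋=2
  n=10…19: ⌊890/308⌋=2 ⌊979/308⌋=3 ⌊1068/308⌋=3 ⌊1157/308⌋=3 ⌊1246/308⌋=4 ⌊1335/308⌋=4 ⌊1424/308⌋=4 ⌊1513/308⌋=4 ⌊1602/308⌋=5 ⌊1691/308⌋=5
  n=20…29: ⌊1780/308⌋=5 ⌊1869/308⌋=6 ⌊1958/308⌋=6 ⌊2047/308⌋=6 ⌊2136/308⌋=6 ⌊2225/308⌋=7 ⌊2314/308⌋=7 ⌊2403/308⌋=7 ⌊2492/308⌋=8 ⌊2581/308⌋=8
  n=30…39: ⌊2670/308⌋=8 ⌊2759/308⌋=8 ⌊2848/308⌋=9 ⌊2937/308⌋=9 ⌊3026/308⌋=9 ⌊3115/308⌋=10 ⌊3204/308⌋=10 ⌊3293/308⌋=10 ⌊3382/308⌋=10 ⌊3471/308⌋=11
  n=40…49: ⌊3560/308⌋=11 ⌊3649/308⌋=11 ⌊3738/308⌋=12 ⌊3827/308⌋=12 ⌊3916/308⌋=12 ⌊4005/308⌋=13 ⌊4094/308⌋=13 ⌊4183/308⌋=13 ⌊4272/308⌋=13 ⌊4361/308⌋=14
  n=50…59: ⌊4450/308⌋=14 ⌊4539/308⌋=14 ⌊4628/308⌋=15 ⌊4717/308⌋=15 ⌊4806/308⌋=15 ⌊4895/308⌋=15 ⌊4984/308⌋=16 ⌊5073/308⌋=16 ⌊5162/308⌋=16 ⌊5251/308⌋=17
  n=60…69: ⌊5340/308⌋=17 ⌊5429/308⌋=17 ⌊5518/308⌋=17 ⌊5607/308⌋=18 ⌊5696/308⌋=18 ⌊5785/308⌋=18 ⌊5874/308⌋=19 ⌊5963/308⌋=19 ⌊6052/308⌋=19 ⌊6141/308⌋=19
  n=70…79: ⌊6230/308⌋=20 ⌊6319/308⌋=20 ⌊6408/308⌋=20 ⌊6497/308⌋=21 ⌊6586/308⌋=21 ⌊6675/308⌋=21 ⌊6764/308⌋=21 ⌊6853/308⌋=22 ⌊6942/308⌋=22 ⌊7031/308⌋=22
  n=80…89: ⌊7120/308⌋=23 ⌊7209/308⌋=23 ⌊7298/308⌋=23 ⌊7387/308⌋=23 ⌊7476/308⌋=24 ⌊7565/308⌋=24 ⌊7654/308⌋=24 ⌊7743/308⌋=25 ⌊7832/308⌋=25 ⌊7921/308⌋=25
  n=90: ⌊8010/308⌋=26
s_n = t_(n+1) − t_n for n = 0 … 89 gives
prefix = 000100100010010001001000100100010010001001001000100100010010001001000100100010010001001001
slide a length-3 window over [0..2] … [87..89] (88 windows); first occurrence of each distinct factor:
  [  0..  2] 000
  [  1..  3] 001
  [  2..  4] 010
  [  3..  5] 100
  (the other 84 windows repeat one of these)
distinct factors: {000, 001, 010, 100}
count = 4  (Sturmian bound for length 3 is 4)

4


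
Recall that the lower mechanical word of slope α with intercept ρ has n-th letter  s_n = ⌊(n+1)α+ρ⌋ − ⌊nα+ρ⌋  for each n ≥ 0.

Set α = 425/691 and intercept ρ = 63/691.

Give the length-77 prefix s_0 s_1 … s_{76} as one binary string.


01011011010110101101101011010110110101101011010110110101101011011010110101101

n=0: ⌊(1·425+63)/691⌋ − ⌊(0·425+63)/691⌋ = ⌊488/691⌋ − ⌊63/691⌋ = 0 − 0 = 0
n=1: ⌊(2·425+63)/691⌋ − ⌊(1·425+63)/691⌋ = ⌊913/691⌋ − ⌊488/691⌋ = 1 − 0 = 1
n=2: ⌊(3·425+63)/691⌋ − ⌊(2·425+63)/691⌋ = ⌊1338/691⌋ − ⌊913/691⌋ = 1 − 1 = 0
n=3: ⌊(4·425+63)/691⌋ − ⌊(3·425+63)/691⌋ = ⌊1763/691⌋ − ⌊1338/691⌋ = 2 − 1 = 1
n=4: ⌊(5·425+63)/691⌋ − ⌊(4·425+63)/691⌋ = ⌊2188/691⌋ − ⌊1763/691⌋ = 3 − 2 = 1
n=5: ⌊(6·425+63)/691⌋ − ⌊(5·425+63)/691⌋ = ⌊2613/691⌋ − ⌊2188/691⌋ = 3 − 3 = 0
n=6: ⌊(7·425+63)/691⌋ − ⌊(6·425+63)/691⌋ = ⌊3038/691⌋ − ⌊2613/691⌋ = 4 − 3 = 1
n=7: ⌊(8·425+63)/691⌋ − ⌊(7·425+63)/691⌋ = ⌊3463/691⌋ − ⌊3038/691⌋ = 5 − 4 = 1
n=8: ⌊(9·425+63)/691⌋ − ⌊(8·425+63)/691⌋ = ⌊3888/691⌋ − ⌊3463/691⌋ = 5 − 5 = 0
n=9: ⌊(10·425+63)/691⌋ − ⌊(9·425+63)/691⌋ = ⌊4313/691⌋ − ⌊3888/691⌋ = 6 − 5 = 1
n=10: ⌊(11·425+63)/691⌋ − ⌊(10·425+63)/691⌋ = ⌊4738/691⌋ − ⌊4313/691⌋ = 6 − 6 = 0
n=11: ⌊(12·425+63)/691⌋ − ⌊(11·425+63)/691⌋ = ⌊5163/691⌋ − ⌊4738/691⌋ = 7 − 6 = 1
n=12: ⌊(13·425+63)/691⌋ − ⌊(12·425+63)/691⌋ = ⌊5588/691⌋ − ⌊5163/691⌋ = 8 − 7 = 1
n=13: ⌊(14·425+63)/691⌋ − ⌊(13·425+63)/691⌋ = ⌊6013/691⌋ − ⌊5588/691⌋ = 8 − 8 = 0
n=14: ⌊(15·425+63)/691⌋ − ⌊(14·425+63)/691⌋ = ⌊6438/691⌋ − ⌊6013/691⌋ = 9 − 8 = 1
n=15: ⌊(16·425+63)/691⌋ − ⌊(15·425+63)/691⌋ = ⌊6863/691⌋ − ⌊6438/691⌋ = 9 − 9 = 0
n=16: ⌊(17·425+63)/691⌋ − ⌊(16·425+63)/691⌋ = ⌊7288/691⌋ − ⌊6863/691⌋ = 10 − 9 = 1
n=17: ⌊(18·425+63)/691⌋ − ⌊(17·425+63)/691⌋ = ⌊7713/691⌋ − ⌊7288/691⌋ = 11 − 10 = 1
n=18: ⌊(19·425+63)/691⌋ − ⌊(18·425+63)/691⌋ = ⌊8138/691⌋ − ⌊7713/691⌋ = 11 − 11 = 0
n=19: ⌊(20·425+63)/691⌋ − ⌊(19·425+63)/691⌋ = ⌊8563/691⌋ − ⌊8138/691⌋ = 12 − 11 = 1
n=20: ⌊(21·425+63)/691⌋ − ⌊(20·425+63)/691⌋ = ⌊8988/691⌋ − ⌊8563/691⌋ = 13 − 12 = 1
n=21: ⌊(22·425+63)/691⌋ − ⌊(21·425+63)/691⌋ = ⌊9413/691⌋ − ⌊8988/691⌋ = 13 − 13 = 0
n=22: ⌊(23·425+63)/691⌋ − ⌊(22·425+63)/691⌋ = ⌊9838/691⌋ − ⌊9413/691⌋ = 14 − 13 = 1
n=23: ⌊(24·425+63)/691⌋ − ⌊(23·425+63)/691⌋ = ⌊10263/691⌋ − ⌊9838/691⌋ = 14 − 14 = 0
n=24: ⌊(25·425+63)/691⌋ − ⌊(24·425+63)/691⌋ = ⌊10688/691⌋ − ⌊10263/691⌋ = 15 − 14 = 1
n=25: ⌊(26·425+63)/691⌋ − ⌊(25·425+63)/691⌋ = ⌊11113/691⌋ − ⌊10688/691⌋ = 16 − 15 = 1
n=26: ⌊(27·425+63)/691⌋ − ⌊(26·425+63)/691⌋ = ⌊11538/691⌋ − ⌊11113/691⌋ = 16 − 16 = 0
n=27: ⌊(28·425+63)/691⌋ − ⌊(27·425+63)/691⌋ = ⌊11963/691⌋ − ⌊11538/691⌋ = 17 − 16 = 1
n=28: ⌊(29·425+63)/691⌋ − ⌊(28·425+63)/691⌋ = ⌊12388/691⌋ − ⌊11963/691⌋ = 17 − 17 = 0
n=29: ⌊(30·425+63)/691⌋ − ⌊(29·425+63)/691⌋ = ⌊12813/691⌋ − ⌊12388/691⌋ = 18 − 17 = 1
n=30: ⌊(31·425+63)/691⌋ − ⌊(30·425+63)/691⌋ = ⌊13238/691⌋ − ⌊12813/691⌋ = 19 − 18 = 1
n=31: ⌊(32·425+63)/691⌋ − ⌊(31·425+63)/691⌋ = ⌊13663/691⌋ − ⌊13238/691⌋ = 19 − 19 = 0
n=32: ⌊(33·425+63)/691⌋ − ⌊(32·425+63)/691⌋ = ⌊14088/691⌋ − ⌊13663/691⌋ = 20 − 19 = 1
n=33: ⌊(34·425+63)/691⌋ − ⌊(33·425+63)/691⌋ = ⌊14513/691⌋ − ⌊14088/691⌋ = 21 − 20 = 1
n=34: ⌊(35·425+63)/691⌋ − ⌊(34·425+63)/691⌋ = ⌊14938/691⌋ − ⌊14513/691⌋ = 21 − 21 = 0
n=35: ⌊(36·425+63)/691⌋ − ⌊(35·425+63)/691⌋ = ⌊15363/691⌋ − ⌊14938/691⌋ = 22 − 21 = 1
n=36: ⌊(37·425+63)/691⌋ − ⌊(36·425+63)/691⌋ = ⌊15788/691⌋ − ⌊15363/691⌋ = 22 − 22 = 0
n=37: ⌊(38·425+63)/691⌋ − ⌊(37·425+63)/691⌋ = ⌊16213/691⌋ − ⌊15788/691⌋ = 23 − 22 = 1
n=38: ⌊(39·425+63)/691⌋ − ⌊(38·425+63)/691⌋ = ⌊16638/691⌋ − ⌊16213/691⌋ = 24 − 23 = 1
n=39: ⌊(40·425+63)/691⌋ − ⌊(39·425+63)/691⌋ = ⌊17063/691⌋ − ⌊16638/691⌋ = 24 − 24 = 0
n=40: ⌊(41·425+63)/691⌋ − ⌊(40·425+63)/691⌋ = ⌊17488/691⌋ − ⌊17063/691⌋ = 25 − 24 = 1
n=41: ⌊(42·425+63)/691⌋ − ⌊(41·425+63)/691⌋ = ⌊17913/691⌋ − ⌊17488/691⌋ = 25 − 25 = 0
n=42: ⌊(43·425+63)/691⌋ − ⌊(42·425+63)/691⌋ = ⌊18338/691⌋ − ⌊17913/691⌋ = 26 − 25 = 1
n=43: ⌊(44·425+63)/691⌋ − ⌊(43·425+63)/691⌋ = ⌊18763/691⌋ − ⌊18338/691⌋ = 27 − 26 = 1
n=44: ⌊(45·425+63)/691⌋ − ⌊(44·425+63)/691⌋ = ⌊19188/691⌋ − ⌊18763/691⌋ = 27 − 27 = 0
n=45: ⌊(46·425+63)/691⌋ − ⌊(45·425+63)/691⌋ = ⌊19613/691⌋ − ⌊19188/691⌋ = 28 − 27 = 1
n=46: ⌊(47·425+63)/691⌋ − ⌊(46·425+63)/691⌋ = ⌊20038/691⌋ − ⌊19613/691⌋ = 28 − 28 = 0
n=47: ⌊(48·425+63)/691⌋ − ⌊(47·425+63)/691⌋ = ⌊20463/691⌋ − ⌊20038/691⌋ = 29 − 28 = 1
n=48: ⌊(49·425+63)/691⌋ − ⌊(48·425+63)/691⌋ = ⌊20888/691⌋ − ⌊20463/691⌋ = 30 − 29 = 1
n=49: ⌊(50·425+63)/691⌋ − ⌊(49·425+63)/691⌋ = ⌊21313/691⌋ − ⌊20888/691⌋ = 30 − 30 = 0
n=50: ⌊(51·425+63)/691⌋ − ⌊(50·425+63)/691⌋ = ⌊21738/691⌋ − ⌊21313/691⌋ = 31 − 30 = 1
n=51: ⌊(52·425+63)/691⌋ − ⌊(51·425+63)/691⌋ = ⌊22163/691⌋ − ⌊21738/691⌋ = 32 − 31 = 1
n=52: ⌊(53·425+63)/691⌋ − ⌊(52·425+63)/691⌋ = ⌊22588/691⌋ − ⌊22163/691⌋ = 32 − 32 = 0
n=53: ⌊(54·425+63)/691⌋ − ⌊(53·425+63)/691⌋ = ⌊23013/691⌋ − ⌊22588/691⌋ = 33 − 32 = 1
n=54: ⌊(55·425+63)/691⌋ − ⌊(54·425+63)/691⌋ = ⌊23438/691⌋ − ⌊23013/691⌋ = 33 − 33 = 0
n=55: ⌊(56·425+63)/691⌋ − ⌊(55·425+63)/691⌋ = ⌊23863/691⌋ − ⌊23438/691⌋ = 34 − 33 = 1
n=56: ⌊(57·425+63)/691⌋ − ⌊(56·425+63)/691⌋ = ⌊24288/691⌋ − ⌊23863/691⌋ = 35 − 34 = 1
n=57: ⌊(58·425+63)/691⌋ − ⌊(57·425+63)/691⌋ = ⌊24713/691⌋ − ⌊24288/691⌋ = 35 − 35 = 0
n=58: ⌊(59·425+63)/691⌋ − ⌊(58·425+63)/691⌋ = ⌊25138/691⌋ − ⌊24713/691⌋ = 36 − 35 = 1
n=59: ⌊(60·425+63)/691⌋ − ⌊(59·425+63)/691⌋ = ⌊25563/691⌋ − ⌊25138/691⌋ = 36 − 36 = 0
n=60: ⌊(61·425+63)/691⌋ − ⌊(60·425+63)/691⌋ = ⌊25988/691⌋ − ⌊25563/691⌋ = 37 − 36 = 1
n=61: ⌊(62·425+63)/691⌋ − ⌊(61·425+63)/691⌋ = ⌊26413/691⌋ − ⌊25988/691⌋ = 38 − 37 = 1
n=62: ⌊(63·425+63)/691⌋ − ⌊(62·425+63)/691⌋ = ⌊26838/691⌋ − ⌊26413/691⌋ = 38 − 38 = 0
n=63: ⌊(64·425+63)/691⌋ − ⌊(63·425+63)/691⌋ = ⌊27263/691⌋ − ⌊26838/691⌋ = 39 − 38 = 1
n=64: ⌊(65·425+63)/691⌋ − ⌊(64·425+63)/691⌋ = ⌊27688/691⌋ − ⌊27263/691⌋ = 40 − 39 = 1
n=65: ⌊(66·425+63)/691⌋ − ⌊(65·425+63)/691⌋ = ⌊28113/691⌋ − ⌊27688/691⌋ = 40 − 40 = 0
n=66: ⌊(67·425+63)/691⌋ − ⌊(66·425+63)/691⌋ = ⌊28538/691⌋ − ⌊28113/691⌋ = 41 − 40 = 1
n=67: ⌊(68·425+63)/691⌋ − ⌊(67·425+63)/691⌋ = ⌊28963/691⌋ − ⌊28538/691⌋ = 41 − 41 = 0
n=68: ⌊(69·425+63)/691⌋ − ⌊(68·425+63)/691⌋ = ⌊29388/691⌋ − ⌊28963/691⌋ = 42 − 41 = 1
n=69: ⌊(70·425+63)/691⌋ − ⌊(69·425+63)/691⌋ = ⌊29813/691⌋ − ⌊29388/691⌋ = 43 − 42 = 1
n=70: ⌊(71·425+63)/691⌋ − ⌊(70·425+63)/691⌋ = ⌊30238/691⌋ − ⌊29813/691⌋ = 43 − 43 = 0
n=71: ⌊(72·425+63)/691⌋ − ⌊(71·425+63)/691⌋ = ⌊30663/691⌋ − ⌊30238/691⌋ = 44 − 43 = 1
n=72: ⌊(73·425+63)/691⌋ − ⌊(72·425+63)/691⌋ = ⌊31088/691⌋ − ⌊30663/691⌋ = 44 − 44 = 0
n=73: ⌊(74·425+63)/691⌋ − ⌊(73·425+63)/691⌋ = ⌊31513/691⌋ − ⌊31088/691⌋ = 45 − 44 = 1
n=74: ⌊(75·425+63)/691⌋ − ⌊(74·425+63)/691⌋ = ⌊31938/691⌋ − ⌊31513/691⌋ = 46 − 45 = 1
n=75: ⌊(76·425+63)/691⌋ − ⌊(75·425+63)/691⌋ = ⌊32363/691⌋ − ⌊31938/691⌋ = 46 − 46 = 0
n=76: ⌊(77·425+63)/691⌋ − ⌊(76·425+63)/691⌋ = ⌊32788/691⌋ − ⌊32363/691⌋ = 47 − 46 = 1


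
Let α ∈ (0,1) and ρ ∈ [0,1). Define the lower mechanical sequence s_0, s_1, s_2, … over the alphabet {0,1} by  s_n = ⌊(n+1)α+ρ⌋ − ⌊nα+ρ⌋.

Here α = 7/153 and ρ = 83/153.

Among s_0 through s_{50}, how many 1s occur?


2

#1s = Σ_{n=0}^{50} s_n = Σ_{n=0}^{50} (⌊(n+1)α+ρ⌋ − ⌊nα+ρ⌋)
the sum telescopes: every ⌊nα+ρ⌋ with 0 < n < 51 appears once with + and once with −, leaving ⌊51α+ρ⌋ − ⌊0·α+ρ⌋
51α + ρ = (51·7 + 83) / 153 = 440/153
ρ = 83/153
⌊440/153⌋ = 2,  ⌊83/153⌋ = 0
#1s = 2 − 0 = 2


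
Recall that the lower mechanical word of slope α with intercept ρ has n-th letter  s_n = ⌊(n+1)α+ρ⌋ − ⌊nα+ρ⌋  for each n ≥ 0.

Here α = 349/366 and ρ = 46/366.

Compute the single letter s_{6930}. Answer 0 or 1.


1

(n+1)α + ρ = (6931·349 + 46) / 366 = 2418965/366
nα + ρ     = (6930·349 + 46) / 366 = 2418616/366
⌊2418965/366⌋ = 6609,  ⌊2418616/366⌋ = 6608
s_{6930} = 6609 − 6608 = 1


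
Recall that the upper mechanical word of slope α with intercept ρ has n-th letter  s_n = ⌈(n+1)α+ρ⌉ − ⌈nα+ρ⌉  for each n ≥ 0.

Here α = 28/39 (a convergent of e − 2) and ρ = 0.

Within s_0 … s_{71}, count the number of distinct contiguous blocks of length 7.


8

t_n = ⌈(n·28)/39⌉ for n = 0 … 72:
  n=0…9: ⌈0/39⌉=0 ⌈28/39⌉=1 ⌈56/39⌉=2 ⌈84/39⌉=3 ⌈112/39⌉=3 ⌈140/39⌉=4 ⌈168/39⌉=5 ⌈196/39⌉=6 ⌈224/39⌉=6 ⌈252/39⌉=7
  n=10…19: ⌈280/39⌉=8 ⌈308/39⌉=8 ⌈336/39⌉=9 ⌈364/39⌉=10 ⌈392/39⌉=11 ⌈420/39⌉=11 ⌈448/39⌉=12 ⌈476/39⌉=13 ⌈504/39⌉=13 ⌈532/39⌉=14
  n=20…29: ⌈560/39⌉=15 ⌈588/39⌉=16 ⌈616/39⌉=16 ⌈644/39⌉=17 ⌈672/39⌉=18 ⌈700/39⌉=18 ⌈728/39⌉=19 ⌈756/39⌉=20 ⌈784/39⌉=21 ⌈812/39⌉=21
  n=30…39: ⌈840/39⌉=22 ⌈868/39⌉=23 ⌈896/39⌉=23 ⌈924/39⌉=24 ⌈952/39⌉=25 ⌈980/39⌉=26 ⌈1008/39⌉=26 ⌈1036/39⌉=27 ⌈1064/39⌉=28 ⌈1092/39⌉=28
  n=40…49: ⌈1120/39⌉=29 ⌈1148/39⌉=30 ⌈1176/39⌉=31 ⌈1204/39⌉=31 ⌈1232/39⌉=32 ⌈1260/39⌉=33 ⌈1288/39⌉=34 ⌈1316/39⌉=34 ⌈1344/39⌉=35 ⌈1372/39⌉=36
  n=50…59: ⌈1400/39⌉=36 ⌈1428/39⌉=37 ⌈1456/39⌉=38 ⌈1484/39⌉=39 ⌈1512/39⌉=39 ⌈1540/39⌉=40 ⌈1568/39⌉=41 ⌈1596/39⌉=41 ⌈1624/39⌉=42 ⌈1652/39⌉=43
  n=60…69: ⌈1680/39⌉=44 ⌈1708/39⌉=44 ⌈1736/39⌉=45 ⌈1764/39⌉=46 ⌈1792/39⌉=46 ⌈1820/39⌉=47 ⌈1848/39⌉=48 ⌈1876/39⌉=49 ⌈1904/39⌉=49 ⌈1932/39⌉=50
  n=70…72: ⌈1960/39⌉=51 ⌈1988/39⌉=51 ⌈2016/39⌉=52
s_n = t_(n+1) − t_n for n = 0 … 71 gives
prefix = 111011101101110110111011011101101110110111011101101110110111011011101101
slide a length-7 window over [0..6] … [65..71] (66 windows); first occurrence of each distinct factor:
  [  0..  6] 1110111
  [  1..  7] 1101110
  [  2..  8] 1011101
  [  3..  9] 0111011
  [  4.. 10] 1110110
  [  5.. 11] 1101101
  [  6.. 12] 1011011
  [  7.. 13] 0110111
  (the other 58 windows repeat one of these)
distinct factors: {0110111, 0111011, 1011011, 1011101, 1101101, 1101110, 1110110, 1110111}
count = 8  (Sturmian bound for length 7 is 8)


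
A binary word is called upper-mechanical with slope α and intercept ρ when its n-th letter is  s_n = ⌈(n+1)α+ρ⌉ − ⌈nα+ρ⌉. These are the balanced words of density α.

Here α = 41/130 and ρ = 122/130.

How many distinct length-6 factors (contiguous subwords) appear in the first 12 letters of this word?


3

t_n = ⌈(n·41+122)/130⌉ for n = 0 … 12:
  n=0…9: ⌈122/130⌉=1 ⌈163/130⌉=2 ⌈204/130⌉=2 ⌈245/130⌉=2 ⌈286/130⌉=3 ⌈327/130⌉=3 ⌈368/130⌉=3 ⌈409/130⌉=4 ⌈450/130⌉=4 ⌈491/130⌉=4
  n=10…12: ⌈532/130⌉=5 ⌈573/130⌉=5 ⌈614/130⌉=5
s_n = t_(n+1) − t_n for n = 0 … 11 gives
prefix = 100100100100
slide a length-6 window over [0..5] … [6..11] (7 windows); first occurrence of each distinct factor:
  [  0..  5] 100100
  [  1..  6] 001001
  [  2..  7] 010010
  (the other 4 windows repeat one of these)
distinct factors: {001001, 010010, 100100}
count = 3  (Sturmian bound for length 6 is 7)


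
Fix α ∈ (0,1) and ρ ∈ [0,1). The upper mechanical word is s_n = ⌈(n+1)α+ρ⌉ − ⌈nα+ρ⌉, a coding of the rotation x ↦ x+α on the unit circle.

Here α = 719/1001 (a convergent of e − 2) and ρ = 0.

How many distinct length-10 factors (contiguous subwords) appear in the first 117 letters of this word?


11

t_n = ⌈(n·719)/1001⌉ for n = 0 … 117:
  n=0…9: ⌈0/1001⌉=0 ⌈719/1001⌉=1 ⌈1438/1001⌉=2 ⌈2157/1001⌉=3 ⌈2876/1001⌉=3 ⌈3595/1001⌉=4 ⌈4314/1001⌉=5 ⌈5033/1001⌉=6 ⌈5752/1001⌉=6 ⌈6471/1001⌉=7
  n=10…19: ⌈7190/1001⌉=8 ⌈7909/1001⌉=8 ⌈8628/1001⌉=9 ⌈9347/1001⌉=10 ⌈10066/1001⌉=11 ⌈10785/1001⌉=11 ⌈11504/1001⌉=12 ⌈12223/1001⌉=13 ⌈12942/1001⌉=13 ⌈13661/1001⌉=14
  n=20…29: ⌈14380/1001⌉=15 ⌈15099/1001⌉=16 ⌈15818/1001⌉=16 ⌈16537/1001⌉=17 ⌈17256/1001⌉=18 ⌈17975/1001⌉=18 ⌈18694/1001⌉=19 ⌈19413/1001⌉=20 ⌈20132/1001⌉=21 ⌈20851/1001⌉=21
  n=30…39: ⌈21570/1001⌉=22 ⌈22289/1001⌉=23 ⌈23008/1001⌉=23 ⌈23727/1001⌉=24 ⌈24446/1001⌉=25 ⌈25165/1001⌉=26 ⌈25884/1001⌉=26 ⌈26603/1001⌉=27 ⌈27322/1001⌉=28 ⌈28041/1001⌉=29
  n=40…49: ⌈28760/1001⌉=29 ⌈29479/1001⌉=30 ⌈30198/1001⌉=31 ⌈30917/1001⌉=31 ⌈31636/1001⌉=32 ⌈32355/1001⌉=33 ⌈33074/1001⌉=34 ⌈33793/1001⌉=34 ⌈34512/1001⌉=35 ⌈35231/1001⌉=36
  n=50…59: ⌈35950/1001⌉=36 ⌈36669/1001⌉=37 ⌈37388/1001⌉=38 ⌈38107/1001⌉=39 ⌈38826/1001⌉=39 ⌈39545/1001⌉=40 ⌈40264/1001⌉=41 ⌈40983/1001⌉=41 ⌈41702/1001⌉=42 ⌈42421/1001⌉=43
  n=60…69: ⌈43140/1001⌉=44 ⌈43859/1001⌉=44 ⌈44578/1001⌉=45 ⌈45297/1001⌉=46 ⌈46016/1001⌉=46 ⌈46735/1001⌉=47 ⌈47454/1001⌉=48 ⌈48173/1001⌉=49 ⌈48892/1001⌉=49 ⌈49611/1001⌉=50
  n=70…79: ⌈50330/1001⌉=51 ⌈51049/1001⌉=51 ⌈51768/1001⌉=52 ⌈52487/1001⌉=53 ⌈53206/1001⌉=54 ⌈53925/1001⌉=54 ⌈54644/1001⌉=55 ⌈55363/1001⌉=56 ⌈56082/1001⌉=57 ⌈56801/1001⌉=57
  n=80…89: ⌈57520/1001⌉=58 ⌈58239/1001⌉=59 ⌈58958/1001⌉=59 ⌈59677/1001⌉=60 ⌈60396/1001⌉=61 ⌈61115/1001⌉=62 ⌈61834/1001⌉=62 ⌈62553/1001⌉=63 ⌈63272/1001⌉=64 ⌈63991/1001⌉=64
  n=90…99: ⌈64710/1001⌉=65 ⌈65429/1001⌉=66 ⌈66148/1001⌉=67 ⌈66867/1001⌉=67 ⌈67586/1001⌉=68 ⌈68305/1001⌉=69 ⌈69024/1001⌉=69 ⌈69743/1001⌉=70 ⌈70462/1001⌉=71 ⌈71181/1001⌉=72
  n=100…109: ⌈71900/1001⌉=72 ⌈72619/1001⌉=73 ⌈73338/1001⌉=74 ⌈74057/1001⌉=74 ⌈74776/1001⌉=75 ⌈75495/1001⌉=76 ⌈76214/1001⌉=77 ⌈76933/1001⌉=77 ⌈77652/1001⌉=78 ⌈78371/1001⌉=79
  n=110…117: ⌈79090/1001⌉=80 ⌈79809/1001⌉=80 ⌈80528/1001⌉=81 ⌈81247/1001⌉=82 ⌈81966/1001⌉=82 ⌈82685/1001⌉=83 ⌈83404/1001⌉=84 ⌈84123/1001⌉=85
s_n = t_(n+1) − t_n for n = 0 … 116 gives
prefix = 111011101101110110111011011101101110111011011101101110110111011011101101110111011011101101110110111011011101110110111
slide a length-10 window over [0..9] … [107..116] (108 windows); first occurrence of each distinct factor:
  [  0..  9] 1110111011
  [  1.. 10] 1101110110
  [  2.. 11] 1011101101
  [  3.. 12] 0111011011
  [  4.. 13] 1110110111
  [  5.. 14] 1101101110
  [  6.. 15] 1011011101
  [  7.. 16] 0110111011
  [ 29.. 38] 1101110111
  [ 30.. 39] 1011101110
  [ 31.. 40] 0111011101
  (the other 97 windows repeat one of these)
distinct factors: {0110111011, 0111011011, 0111011101, 1011011101, 1011101101, 1011101110, 1101101110, 1101110110, 1101110111, 1110110111, 1110111011}
count = 11  (Sturmian bound for length 10 is 11)


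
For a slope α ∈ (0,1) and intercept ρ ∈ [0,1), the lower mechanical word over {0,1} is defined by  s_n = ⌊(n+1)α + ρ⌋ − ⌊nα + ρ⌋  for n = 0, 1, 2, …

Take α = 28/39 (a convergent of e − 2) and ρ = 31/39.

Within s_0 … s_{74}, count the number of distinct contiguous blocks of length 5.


t_n = ⌊(n·28+31)/39⌋ for n = 0 … 75:
  n=0…9: ⌊31/39⌋=0 ⌊59/39⌋=1 ⌊87/39⌋=2 ⌊115/39⌋=2 ⌊143/39⌋=3 ⌊171/39⌋=4 ⌊199/39⌋=5 ⌊227/39⌋=5 ⌊255/39⌋=6 ⌊283/39⌋=7
  n=10…19: ⌊311/39⌋=7 ⌊339/39⌋=8 ⌊367/39⌋=9 ⌊395/39⌋=10 ⌊423/39⌋=10 ⌊451/39⌋=11 ⌊479/39⌋=12 ⌊507/39⌋=13 ⌊535/39⌋=13 ⌊563/39⌋=14
  n=20…29: ⌊591/39⌋=15 ⌊619/39⌋=15 ⌊647/39⌋=16 ⌊675/39⌋=17 ⌊703/39⌋=18 ⌊731/39⌋=18 ⌊759/39⌋=19 ⌊787/39⌋=20 ⌊815/39⌋=20 ⌊843/39⌋=21
  n=30…39: ⌊871/39⌋=22 ⌊899/39⌋=23 ⌊927/39⌋=23 ⌊955/39⌋=24 ⌊983/39⌋=25 ⌊1011/39⌋=25 ⌊1039/39⌋=26 ⌊1067/39⌋=27 ⌊1095/39⌋=28 ⌊1123/39⌋=28
  n=40…49: ⌊1151/39⌋=29 ⌊1179/39⌋=30 ⌊1207/39⌋=30 ⌊1235/39⌋=31 ⌊1263/39⌋=32 ⌊1291/39⌋=33 ⌊1319/39⌋=33 ⌊1347/39⌋=34 ⌊1375/39⌋=35 ⌊1403/39⌋=35
  n=50…59: ⌊1431/39⌋=36 ⌊1459/39⌋=37 ⌊1487/39⌋=38 ⌊1515/39⌋=38 ⌊1543/39⌋=39 ⌊1571/39⌋=40 ⌊1599/39⌋=41 ⌊1627/39⌋=41 ⌊1655/39⌋=42 ⌊1683/39⌋=43
  n=60…69: ⌊1711/39⌋=43 ⌊1739/39⌋=44 ⌊1767/39⌋=45 ⌊1795/39⌋=46 ⌊1823/39⌋=46 ⌊1851/39⌋=47 ⌊1879/39⌋=48 ⌊1907/39⌋=48 ⌊1935/39⌋=49 ⌊1963/39⌋=50
  n=70…75: ⌊1991/39⌋=51 ⌊2019/39⌋=51 ⌊2047/39⌋=52 ⌊2075/39⌋=53 ⌊2103/39⌋=53 ⌊2131/39⌋=54
s_n = t_(n+1) − t_n for n = 0 … 74 gives
prefix = 110111011011101110110111011011101101110110111011011101110110111011011101101
slide a length-5 window over [0..4] … [70..74] (71 windows); first occurrence of each distinct factor:
  [  0..  4] 11011
  [  1..  5] 10111
  [  2..  6] 01110
  [  3..  7] 11101
  [  5..  9] 10110
  [  6.. 10] 01101
  (the other 65 windows repeat one of these)
distinct factors: {01101, 01110, 10110, 10111, 11011, 11101}
count = 6  (Sturmian bound for length 5 is 6)

6


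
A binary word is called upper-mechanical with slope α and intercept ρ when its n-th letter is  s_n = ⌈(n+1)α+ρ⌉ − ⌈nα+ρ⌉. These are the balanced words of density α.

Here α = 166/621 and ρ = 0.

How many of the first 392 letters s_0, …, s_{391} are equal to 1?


105

#1s = Σ_{n=0}^{391} s_n = Σ_{n=0}^{391} (⌈(n+1)α+ρ⌉ − ⌈nα+ρ⌉)
the sum telescopes: every ⌈nα+ρ⌉ with 0 < n < 392 appears once with + and once with −, leaving ⌈392α+ρ⌉ − ⌈0·α+ρ⌉
392α + ρ = (392·166) / 621 = 65072/621
ρ = 0/621
⌈65072/621⌉ = 105,  ⌈0/621⌉ = 0
#1s = 105 − 0 = 105


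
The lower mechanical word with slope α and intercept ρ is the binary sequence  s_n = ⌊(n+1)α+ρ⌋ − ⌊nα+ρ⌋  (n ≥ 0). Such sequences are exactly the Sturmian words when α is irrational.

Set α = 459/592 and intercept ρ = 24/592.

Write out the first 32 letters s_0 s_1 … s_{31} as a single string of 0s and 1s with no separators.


n=0: ⌊(1·459+24)/592⌋ − ⌊(0·459+24)/592⌋ = ⌊483/592⌋ − ⌊24/592⌋ = 0 − 0 = 0
n=1: ⌊(2·459+24)/592⌋ − ⌊(1·459+24)/592⌋ = ⌊942/592⌋ − ⌊483/592⌋ = 1 − 0 = 1
n=2: ⌊(3·459+24)/592⌋ − ⌊(2·459+24)/592⌋ = ⌊1401/592⌋ − ⌊942/592⌋ = 2 − 1 = 1
n=3: ⌊(4·459+24)/592⌋ − ⌊(3·459+24)/592⌋ = ⌊1860/592⌋ − ⌊1401/592⌋ = 3 − 2 = 1
n=4: ⌊(5·459+24)/592⌋ − ⌊(4·459+24)/592⌋ = ⌊2319/592⌋ − ⌊1860/592⌋ = 3 − 3 = 0
n=5: ⌊(6·459+24)/592⌋ − ⌊(5·459+24)/592⌋ = ⌊2778/592⌋ − ⌊2319/592⌋ = 4 − 3 = 1
n=6: ⌊(7·459+24)/592⌋ − ⌊(6·459+24)/592⌋ = ⌊3237/592⌋ − ⌊2778/592⌋ = 5 − 4 = 1
n=7: ⌊(8·459+24)/592⌋ − ⌊(7·459+24)/592⌋ = ⌊3696/592⌋ − ⌊3237/592⌋ = 6 − 5 = 1
n=8: ⌊(9·459+24)/592⌋ − ⌊(8·459+24)/592⌋ = ⌊4155/592⌋ − ⌊3696/592⌋ = 7 − 6 = 1
n=9: ⌊(10·459+24)/592⌋ − ⌊(9·459+24)/592⌋ = ⌊4614/592⌋ − ⌊4155/592⌋ = 7 − 7 = 0
n=10: ⌊(11·459+24)/592⌋ − ⌊(10·459+24)/592⌋ = ⌊5073/592⌋ − ⌊4614/592⌋ = 8 − 7 = 1
n=11: ⌊(12·459+24)/592⌋ − ⌊(11·459+24)/592⌋ = ⌊5532/592⌋ − ⌊5073/592⌋ = 9 − 8 = 1
n=12: ⌊(13·459+24)/592⌋ − ⌊(12·459+24)/592⌋ = ⌊5991/592⌋ − ⌊5532/592⌋ = 10 − 9 = 1
n=13: ⌊(14·459+24)/592⌋ − ⌊(13·459+24)/592⌋ = ⌊6450/592⌋ − ⌊5991/592⌋ = 10 − 10 = 0
n=14: ⌊(15·459+24)/592⌋ − ⌊(14·459+24)/592⌋ = ⌊6909/592⌋ − ⌊6450/592⌋ = 11 − 10 = 1
n=15: ⌊(16·459+24)/592⌋ − ⌊(15·459+24)/592⌋ = ⌊7368/592⌋ − ⌊6909/592⌋ = 12 − 11 = 1
n=16: ⌊(17·459+24)/592⌋ − ⌊(16·459+24)/592⌋ = ⌊7827/592⌋ − ⌊7368/592⌋ = 13 − 12 = 1
n=17: ⌊(18·459+24)/592⌋ − ⌊(17·459+24)/592⌋ = ⌊8286/592⌋ − ⌊7827/592⌋ = 13 − 13 = 0
n=18: ⌊(19·459+24)/592⌋ − ⌊(18·459+24)/592⌋ = ⌊8745/592⌋ − ⌊8286/592⌋ = 14 − 13 = 1
n=19: ⌊(20·459+24)/592⌋ − ⌊(19·459+24)/592⌋ = ⌊9204/592⌋ − ⌊8745/592⌋ = 15 − 14 = 1
n=20: ⌊(21·459+24)/592⌋ − ⌊(20·459+24)/592⌋ = ⌊9663/592⌋ − ⌊9204/592⌋ = 16 − 15 = 1
n=21: ⌊(22·459+24)/592⌋ − ⌊(21·459+24)/592⌋ = ⌊10122/592⌋ − ⌊9663/592⌋ = 17 − 16 = 1
n=22: ⌊(23·459+24)/592⌋ − ⌊(22·459+24)/592⌋ = ⌊10581/592⌋ − ⌊10122/592⌋ = 17 − 17 = 0
n=23: ⌊(24·459+24)/592⌋ − ⌊(23·459+24)/592⌋ = ⌊11040/592⌋ − ⌊10581/592⌋ = 18 − 17 = 1
n=24: ⌊(25·459+24)/592⌋ − ⌊(24·459+24)/592⌋ = ⌊11499/592⌋ − ⌊11040/592⌋ = 19 − 18 = 1
n=25: ⌊(26·459+24)/592⌋ − ⌊(25·459+24)/592⌋ = ⌊11958/592⌋ − ⌊11499/592⌋ = 20 − 19 = 1
n=26: ⌊(27·459+24)/592⌋ − ⌊(26·459+24)/592⌋ = ⌊12417/592⌋ − ⌊11958/592⌋ = 20 − 20 = 0
n=27: ⌊(28·459+24)/592⌋ − ⌊(27·459+24)/592⌋ = ⌊12876/592⌋ − ⌊12417/592⌋ = 21 − 20 = 1
n=28: ⌊(29·459+24)/592⌋ − ⌊(28·459+24)/592⌋ = ⌊13335/592⌋ − ⌊12876/592⌋ = 22 − 21 = 1
n=29: ⌊(30·459+24)/592⌋ − ⌊(29·459+24)/592⌋ = ⌊13794/592⌋ − ⌊13335/592⌋ = 23 − 22 = 1
n=30: ⌊(31·459+24)/592⌋ − ⌊(30·459+24)/592⌋ = ⌊14253/592⌋ − ⌊13794/592⌋ = 24 − 23 = 1
n=31: ⌊(32·459+24)/592⌋ − ⌊(31·459+24)/592⌋ = ⌊14712/592⌋ − ⌊14253/592⌋ = 24 − 24 = 0

01110111101110111011110111011110


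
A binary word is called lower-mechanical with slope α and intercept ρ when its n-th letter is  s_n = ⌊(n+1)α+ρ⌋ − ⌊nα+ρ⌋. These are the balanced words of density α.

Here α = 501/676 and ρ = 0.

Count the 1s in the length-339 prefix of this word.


251

#1s = Σ_{n=0}^{338} s_n = Σ_{n=0}^{338} (⌊(n+1)α+ρ⌋ − ⌊nα+ρ⌋)
the sum telescopes: every ⌊nα+ρ⌋ with 0 < n < 339 appears once with + and once with −, leaving ⌊339α+ρ⌋ − ⌊0·α+ρ⌋
339α + ρ = (339·501) / 676 = 169839/676
ρ = 0/676
⌊169839/676⌋ = 251,  ⌊0/676⌋ = 0
#1s = 251 − 0 = 251


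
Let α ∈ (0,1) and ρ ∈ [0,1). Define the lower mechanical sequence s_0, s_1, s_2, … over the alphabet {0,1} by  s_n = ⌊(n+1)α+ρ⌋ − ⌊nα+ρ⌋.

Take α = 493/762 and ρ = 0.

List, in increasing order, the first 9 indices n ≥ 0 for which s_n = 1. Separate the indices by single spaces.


n=0: ⌊493/762⌋−⌊0/762⌋ = 0−0 = 0
n=1: ⌊986/762⌋−⌊493/762⌋ = 1−0 = 1  ← one
n=2: ⌊1479/762⌋−⌊986/762⌋ = 1−1 = 0
n=3: ⌊1972/762⌋−⌊1479/762⌋ = 2−1 = 1  ← one
n=4: ⌊2465/762⌋−⌊1972/762⌋ = 3−2 = 1  ← one
n=5: ⌊2958/762⌋−⌊2465/762⌋ = 3−3 = 0
n=6: ⌊3451/762⌋−⌊2958/762⌋ = 4−3 = 1  ← one
n=7: ⌊3944/762⌋−⌊3451/762⌋ = 5−4 = 1  ← one
n=8: ⌊4437/762⌋−⌊3944/762⌋ = 5−5 = 0
n=9: ⌊4930/762⌋−⌊4437/762⌋ = 6−5 = 1  ← one
n=10: ⌊5423/762⌋−⌊4930/762⌋ = 7−6 = 1  ← one
n=11: ⌊5916/762⌋−⌊5423/762⌋ = 7−7 = 0
n=12: ⌊6409/762⌋−⌊5916/762⌋ = 8−7 = 1  ← one
n=13: ⌊6902/762⌋−⌊6409/762⌋ = 9−8 = 1  ← one
positions of the first 9 ones: 1 3 4 6 7 9 10 12 13

1 3 4 6 7 9 10 12 13


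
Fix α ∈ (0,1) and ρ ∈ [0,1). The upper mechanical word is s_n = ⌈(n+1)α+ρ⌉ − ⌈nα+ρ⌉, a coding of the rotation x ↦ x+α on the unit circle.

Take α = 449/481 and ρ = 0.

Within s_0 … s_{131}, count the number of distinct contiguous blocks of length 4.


t_n = ⌈(n·449)/481⌉ for n = 0 … 132:
  n=0…9: ⌈0/481⌉=0 ⌈449/481⌉=1 ⌈898/481⌉=2 ⌈1347/481⌉=3 ⌈1796/481⌉=4 ⌈2245/481⌉=5 ⌈2694/481⌉=6 ⌈3143/481⌉=7 ⌈3592/481⌉=8 ⌈4041/481⌉=9
  n=10…19: ⌈4490/481⌉=10 ⌈4939/481⌉=11 ⌈5388/481⌉=12 ⌈5837/481⌉=13 ⌈6286/481⌉=14 ⌈6735/481⌉=15 ⌈7184/481⌉=15 ⌈7633/481⌉=16 ⌈8082/481⌉=17 ⌈8531/481⌉=18
  n=20…29: ⌈8980/481⌉=19 ⌈9429/481⌉=20 ⌈9878/481⌉=21 ⌈10327/481⌉=22 ⌈10776/481⌉=23 ⌈11225/481⌉=24 ⌈11674/481⌉=25 ⌈12123/481⌉=26 ⌈12572/481⌉=27 ⌈13021/481⌉=28
  n=30…39: ⌈13470/481⌉=29 ⌈13919/481⌉=29 ⌈14368/481⌉=30 ⌈14817/481⌉=31 ⌈15266/481⌉=32 ⌈15715/481⌉=33 ⌈16164/481⌉=34 ⌈16613/481⌉=35 ⌈17062/481⌉=36 ⌈17511/481⌉=37
  n=40…49: ⌈17960/481⌉=38 ⌈18409/481⌉=39 ⌈18858/481⌉=40 ⌈19307/481⌉=41 ⌈19756/481⌉=42 ⌈20205/481⌉=43 ⌈20654/481⌉=43 ⌈21103/481⌉=44 ⌈21552/481⌉=45 ⌈22001/481⌉=46
  n=50…59: ⌈22450/481⌉=47 ⌈22899/481⌉=48 ⌈23348/481⌉=49 ⌈23797/481⌉=50 ⌈24246/481⌉=51 ⌈24695/481⌉=52 ⌈25144/481⌉=53 ⌈25593/481⌉=54 ⌈26042/481⌉=55 ⌈26491/481⌉=56
  n=60…69: ⌈26940/481⌉=57 ⌈27389/481⌉=57 ⌈27838/481⌉=58 ⌈28287/481⌉=59 ⌈28736/481⌉=60 ⌈29185/481⌉=61 ⌈29634/481⌉=62 ⌈30083/481⌉=63 ⌈30532/481⌉=64 ⌈30981/481⌉=65
  n=70…79: ⌈31430/481⌉=66 ⌈31879/481⌉=67 ⌈32328/481⌉=68 ⌈32777/481⌉=69 ⌈33226/481⌉=70 ⌈33675/481⌉=71 ⌈34124/481⌉=71 ⌈34573/481⌉=72 ⌈35022/481⌉=73 ⌈35471/481⌉=74
  n=80…89: ⌈35920/481⌉=75 ⌈36369/481⌉=76 ⌈36818/481⌉=77 ⌈37267/481⌉=78 ⌈37716/481⌉=79 ⌈38165/481⌉=80 ⌈38614/481⌉=81 ⌈39063/481⌉=82 ⌈39512/481⌉=83 ⌈39961/481⌉=84
  n=90…99: ⌈40410/481⌉=85 ⌈40859/481⌉=85 ⌈41308/481⌉=86 ⌈41757/481⌉=87 ⌈42206/481⌉=88 ⌈42655/481⌉=89 ⌈43104/481⌉=90 ⌈43553/481⌉=91 ⌈44002/481⌉=92 ⌈44451/481⌉=93
  n=100…109: ⌈44900/481⌉=94 ⌈45349/481⌉=95 ⌈45798/481⌉=96 ⌈46247/481⌉=97 ⌈46696/481⌉=98 ⌈47145/481⌉=99 ⌈47594/481⌉=99 ⌈48043/481⌉=100 ⌈48492/481⌉=101 ⌈48941/481⌉=102
  n=110…119: ⌈49390/481⌉=103 ⌈49839/481⌉=104 ⌈50288/481⌉=105 ⌈50737/481⌉=106 ⌈51186/481⌉=107 ⌈51635/481⌉=108 ⌈52084/481⌉=109 ⌈52533/481⌉=110 ⌈52982/481⌉=111 ⌈53431/481⌉=112
  n=120…129: ⌈53880/481⌉=113 ⌈54329/481⌉=113 ⌈54778/481⌉=114 ⌈55227/481⌉=115 ⌈55676/481⌉=116 ⌈56125/481⌉=117 ⌈56574/481⌉=118 ⌈57023/481⌉=119 ⌈57472/481⌉=120 ⌈57921/481⌉=121
  n=130…132: ⌈58370/481⌉=122 ⌈58819/481⌉=123 ⌈59268/481⌉=124
s_n = t_(n+1) − t_n for n = 0 … 131 gives
prefix = 111111111111111011111111111111011111111111111011111111111111011111111111111011111111111111011111111111111011111111111111011111111111
slide a length-4 window over [0..3] … [128..131] (129 windows); first occurrence of each distinct factor:
  [  0..  3] 1111
  [ 12.. 15] 1110
  [ 13.. 16] 1101
  [ 14.. 17] 1011
  [ 15.. 18] 0111
  (the other 124 windows repeat one of these)
distinct factors: {0111, 1011, 1101, 1110, 1111}
count = 5  (Sturmian bound for length 4 is 5)

5
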